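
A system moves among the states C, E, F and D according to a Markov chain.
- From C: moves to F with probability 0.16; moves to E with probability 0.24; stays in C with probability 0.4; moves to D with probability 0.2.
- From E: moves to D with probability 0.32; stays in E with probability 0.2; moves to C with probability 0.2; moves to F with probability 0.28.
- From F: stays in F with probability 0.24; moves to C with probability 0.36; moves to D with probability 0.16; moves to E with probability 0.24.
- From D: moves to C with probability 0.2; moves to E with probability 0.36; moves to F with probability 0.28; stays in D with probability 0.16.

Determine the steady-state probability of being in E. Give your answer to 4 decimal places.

0.2553

Let the stationary distribution be π with π = πP and π_1 + π_2 + π_3 + π_4 = 1.
π_1 = 0.4·π_1 + 0.2·π_2 + 0.36·π_3 + 0.2·π_4
π_2 = 0.24·π_1 + 0.2·π_2 + 0.24·π_3 + 0.36·π_4
π_3 = 0.16·π_1 + 0.28·π_2 + 0.24·π_3 + 0.28·π_4
Solving with the normalization constraint gives π = (0.2970, 0.2553, 0.2350, 0.2127).
So the stationary probability of E is 0.2553.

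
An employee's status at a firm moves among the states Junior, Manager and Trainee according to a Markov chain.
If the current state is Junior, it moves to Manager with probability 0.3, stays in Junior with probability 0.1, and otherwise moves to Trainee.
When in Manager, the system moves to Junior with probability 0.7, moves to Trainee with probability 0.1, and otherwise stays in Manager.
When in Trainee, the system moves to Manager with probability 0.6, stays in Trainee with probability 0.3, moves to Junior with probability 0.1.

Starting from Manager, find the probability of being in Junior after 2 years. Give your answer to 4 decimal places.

0.2200

Sum over the intermediate state after 1 year:
P = P(Manager→Junior)·P(Junior→Junior) + P(Manager→Manager)·P(Manager→Junior) + P(Manager→Trainee)·P(Trainee→Junior)
  = 0.7×0.1 + 0.2×0.7 + 0.1×0.1
  = 0.0700 + 0.1400 + 0.0100 = 0.2200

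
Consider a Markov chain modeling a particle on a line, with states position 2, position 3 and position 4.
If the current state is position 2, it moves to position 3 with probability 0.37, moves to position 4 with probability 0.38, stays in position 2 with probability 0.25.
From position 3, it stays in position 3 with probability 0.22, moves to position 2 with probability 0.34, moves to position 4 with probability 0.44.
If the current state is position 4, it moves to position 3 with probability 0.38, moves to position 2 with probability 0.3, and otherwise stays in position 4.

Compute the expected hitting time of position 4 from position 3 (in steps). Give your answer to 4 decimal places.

2.3737

Let t(s) be the expected number of steps to first reach position 4 from state s, with t(position 4) = 0. Conditioning on the first step:
t(position 2) = 1 + 0.25·t(position 2) + 0.37·t(position 3)
t(position 3) = 1 + 0.34·t(position 2) + 0.22·t(position 3)
Solving: t(position 2) = 2.5044, t(position 3) = 2.3737.
Expected steps from position 3 to position 4: 2.3737.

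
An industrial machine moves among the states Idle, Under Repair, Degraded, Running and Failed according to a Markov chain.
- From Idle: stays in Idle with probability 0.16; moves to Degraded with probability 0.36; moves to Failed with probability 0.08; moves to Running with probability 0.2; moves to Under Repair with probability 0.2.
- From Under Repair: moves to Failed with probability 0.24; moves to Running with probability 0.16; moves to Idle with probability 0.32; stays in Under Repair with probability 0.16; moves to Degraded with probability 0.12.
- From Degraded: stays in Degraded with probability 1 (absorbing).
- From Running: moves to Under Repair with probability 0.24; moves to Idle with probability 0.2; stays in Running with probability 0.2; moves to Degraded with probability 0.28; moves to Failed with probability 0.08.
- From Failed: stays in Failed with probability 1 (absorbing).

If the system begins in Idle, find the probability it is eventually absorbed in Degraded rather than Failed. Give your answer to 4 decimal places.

Let h(s) be the probability of absorption at Degraded starting from transient state s. Then h(Degraded) = 1 and h(Failed) = 0. By first-step analysis:
h(Idle) = 0.16·h(Idle) + 0.2·h(Under Repair) + 0.36·1 + 0.2·h(Running) + 0.08·0
h(Under Repair) = 0.32·h(Idle) + 0.16·h(Under Repair) + 0.12·1 + 0.16·h(Running) + 0.24·0
h(Running) = 0.2·h(Idle) + 0.24·h(Under Repair) + 0.28·1 + 0.2·h(Running) + 0.08·0
Solving: h(Idle) = 0.7261, h(Under Repair) = 0.5522, h(Running) = 0.6972.
Starting from Idle, the probability is 0.7261.

0.7261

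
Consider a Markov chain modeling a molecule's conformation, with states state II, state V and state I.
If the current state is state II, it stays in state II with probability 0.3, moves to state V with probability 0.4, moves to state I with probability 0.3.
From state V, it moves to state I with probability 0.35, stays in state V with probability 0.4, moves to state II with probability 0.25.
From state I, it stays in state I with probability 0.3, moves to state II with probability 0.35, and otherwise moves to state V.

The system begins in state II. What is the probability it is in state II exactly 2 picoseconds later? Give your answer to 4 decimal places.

Sum over the intermediate state after 1 picosecond:
P = P(state II→state II)·P(state II→state II) + P(state II→state V)·P(state V→state II) + P(state II→state I)·P(state I→state II)
  = 0.3×0.3 + 0.4×0.25 + 0.3×0.35
  = 0.0900 + 0.1000 + 0.1050 = 0.2950

0.2950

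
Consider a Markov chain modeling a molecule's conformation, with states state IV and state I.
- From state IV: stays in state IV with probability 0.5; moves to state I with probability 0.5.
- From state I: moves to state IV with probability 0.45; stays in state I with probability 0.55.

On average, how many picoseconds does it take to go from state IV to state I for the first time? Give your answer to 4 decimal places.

2.0000

Let t(s) be the expected number of picoseconds to first reach state I from state s, with t(state I) = 0. Conditioning on the first picosecond:
t(state IV) = 1 + 0.5·t(state IV)
Solving: t(state IV) = 2.0000.
Expected picoseconds from state IV to state I: 2.0000.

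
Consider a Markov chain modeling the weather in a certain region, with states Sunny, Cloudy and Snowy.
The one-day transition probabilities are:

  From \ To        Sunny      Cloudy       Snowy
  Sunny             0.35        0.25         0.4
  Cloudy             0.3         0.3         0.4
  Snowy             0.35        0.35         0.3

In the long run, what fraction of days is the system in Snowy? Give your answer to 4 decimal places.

Let the stationary distribution be π with π = πP and π_1 + π_2 + π_3 = 1.
π_1 = 0.35·π_1 + 0.3·π_2 + 0.35·π_3
π_2 = 0.25·π_1 + 0.3·π_2 + 0.35·π_3
Solving with the normalization constraint gives π = (0.3349, 0.3014, 0.3636).
So the stationary probability of Snowy is 0.3636.

0.3636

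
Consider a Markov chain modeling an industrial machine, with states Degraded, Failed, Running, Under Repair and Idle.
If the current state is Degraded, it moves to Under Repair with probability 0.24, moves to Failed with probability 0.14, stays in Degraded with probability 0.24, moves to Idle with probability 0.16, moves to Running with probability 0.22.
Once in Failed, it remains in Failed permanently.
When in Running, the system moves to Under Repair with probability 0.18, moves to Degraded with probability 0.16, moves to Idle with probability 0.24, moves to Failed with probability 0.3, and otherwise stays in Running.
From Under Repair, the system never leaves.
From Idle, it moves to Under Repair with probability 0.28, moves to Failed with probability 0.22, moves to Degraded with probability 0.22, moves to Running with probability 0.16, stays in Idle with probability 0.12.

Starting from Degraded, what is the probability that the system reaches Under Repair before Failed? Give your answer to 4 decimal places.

Let h(s) be the probability of absorption at Under Repair starting from transient state s. Then h(Under Repair) = 1 and h(Failed) = 0. By first-step analysis:
h(Degraded) = 0.24·h(Degraded) + 0.14·0 + 0.22·h(Running) + 0.24·1 + 0.16·h(Idle)
h(Running) = 0.16·h(Degraded) + 0.3·0 + 0.12·h(Running) + 0.18·1 + 0.24·h(Idle)
h(Idle) = 0.22·h(Degraded) + 0.22·0 + 0.16·h(Running) + 0.28·1 + 0.12·h(Idle)
Solving: h(Degraded) = 0.5612, h(Running) = 0.4541, h(Idle) = 0.5410.
Starting from Degraded, the probability is 0.5612.

0.5612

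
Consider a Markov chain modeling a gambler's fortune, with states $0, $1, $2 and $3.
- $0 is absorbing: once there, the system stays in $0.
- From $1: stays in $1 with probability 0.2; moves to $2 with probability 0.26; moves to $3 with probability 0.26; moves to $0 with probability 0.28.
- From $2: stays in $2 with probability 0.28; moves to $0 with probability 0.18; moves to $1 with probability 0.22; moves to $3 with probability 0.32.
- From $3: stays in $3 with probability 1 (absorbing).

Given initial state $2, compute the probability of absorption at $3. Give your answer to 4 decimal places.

Let h(s) be the probability of absorption at $3 starting from transient state s. Then h($3) = 1 and h($0) = 0. By first-step analysis:
h($1) = 0.28·0 + 0.2·h($1) + 0.26·h($2) + 0.26·1
h($2) = 0.18·0 + 0.22·h($1) + 0.28·h($2) + 0.32·1
Solving: h($1) = 0.5212, h($2) = 0.6037.
Starting from $2, the probability is 0.6037.

0.6037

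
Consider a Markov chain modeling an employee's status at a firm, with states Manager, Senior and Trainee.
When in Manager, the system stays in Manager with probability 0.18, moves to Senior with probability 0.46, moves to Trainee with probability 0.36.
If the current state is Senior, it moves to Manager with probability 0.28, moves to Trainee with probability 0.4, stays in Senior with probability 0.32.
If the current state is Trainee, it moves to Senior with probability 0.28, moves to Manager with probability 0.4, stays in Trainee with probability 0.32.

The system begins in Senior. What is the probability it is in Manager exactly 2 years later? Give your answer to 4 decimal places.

Sum over the intermediate state after 1 year:
P = P(Senior→Manager)·P(Manager→Manager) + P(Senior→Senior)·P(Senior→Manager) + P(Senior→Trainee)·P(Trainee→Manager)
  = 0.28×0.18 + 0.32×0.28 + 0.4×0.4
  = 0.0504 + 0.0896 + 0.1600 = 0.3000

0.3000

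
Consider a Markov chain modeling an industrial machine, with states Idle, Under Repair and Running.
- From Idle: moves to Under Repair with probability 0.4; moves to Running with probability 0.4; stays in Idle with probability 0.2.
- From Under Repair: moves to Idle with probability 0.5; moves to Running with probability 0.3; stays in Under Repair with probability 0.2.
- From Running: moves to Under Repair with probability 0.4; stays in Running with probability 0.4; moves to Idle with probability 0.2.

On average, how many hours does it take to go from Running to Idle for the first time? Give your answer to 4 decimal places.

3.3333

Let t(s) be the expected number of hours to first reach Idle from state s, with t(Idle) = 0. Conditioning on the first hour:
t(Under Repair) = 1 + 0.2·t(Under Repair) + 0.3·t(Running)
t(Running) = 1 + 0.4·t(Under Repair) + 0.4·t(Running)
Solving: t(Under Repair) = 2.5000, t(Running) = 3.3333.
Expected hours from Running to Idle: 3.3333.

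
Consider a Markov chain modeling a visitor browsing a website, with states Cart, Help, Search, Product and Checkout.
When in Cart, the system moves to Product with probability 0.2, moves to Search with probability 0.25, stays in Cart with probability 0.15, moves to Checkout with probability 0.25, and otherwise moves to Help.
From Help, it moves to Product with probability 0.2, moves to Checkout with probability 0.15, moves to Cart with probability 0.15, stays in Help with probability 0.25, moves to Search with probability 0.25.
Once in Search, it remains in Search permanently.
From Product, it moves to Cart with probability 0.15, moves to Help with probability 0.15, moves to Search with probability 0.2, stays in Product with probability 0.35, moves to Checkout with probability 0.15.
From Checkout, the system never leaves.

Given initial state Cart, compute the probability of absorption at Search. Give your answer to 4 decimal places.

0.5317

Let h(s) be the probability of absorption at Search starting from transient state s. Then h(Search) = 1 and h(Checkout) = 0. By first-step analysis:
h(Cart) = 0.15·h(Cart) + 0.15·h(Help) + 0.25·1 + 0.2·h(Product) + 0.25·0
h(Help) = 0.15·h(Cart) + 0.25·h(Help) + 0.25·1 + 0.2·h(Product) + 0.15·0
h(Product) = 0.15·h(Cart) + 0.15·h(Help) + 0.2·1 + 0.35·h(Product) + 0.15·0
Solving: h(Cart) = 0.5317, h(Help) = 0.5908, h(Product) = 0.5667.
Starting from Cart, the probability is 0.5317.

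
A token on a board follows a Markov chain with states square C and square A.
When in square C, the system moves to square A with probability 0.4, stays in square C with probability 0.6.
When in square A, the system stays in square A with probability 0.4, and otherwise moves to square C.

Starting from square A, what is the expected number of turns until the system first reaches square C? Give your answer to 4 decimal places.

Let t(s) be the expected number of turns to first reach square C from state s, with t(square C) = 0. Conditioning on the first turn:
t(square A) = 1 + 0.4·t(square A)
Solving: t(square A) = 1.6667.
Expected turns from square A to square C: 1.6667.

1.6667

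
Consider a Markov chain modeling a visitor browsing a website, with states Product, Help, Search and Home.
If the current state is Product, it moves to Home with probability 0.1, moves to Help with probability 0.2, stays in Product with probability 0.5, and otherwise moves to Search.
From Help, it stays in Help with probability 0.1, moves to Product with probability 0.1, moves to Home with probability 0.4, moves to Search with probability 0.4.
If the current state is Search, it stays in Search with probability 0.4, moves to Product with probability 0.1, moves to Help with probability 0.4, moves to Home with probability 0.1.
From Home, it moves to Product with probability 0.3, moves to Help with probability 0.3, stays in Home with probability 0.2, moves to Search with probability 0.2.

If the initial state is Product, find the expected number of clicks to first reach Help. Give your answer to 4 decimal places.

3.8298

Let t(s) be the expected number of clicks to first reach Help from state s, with t(Help) = 0. Conditioning on the first click:
t(Product) = 1 + 0.5·t(Product) + 0.2·t(Search) + 0.1·t(Home)
t(Search) = 1 + 0.1·t(Product) + 0.4·t(Search) + 0.1·t(Home)
t(Home) = 1 + 0.3·t(Product) + 0.2·t(Search) + 0.2·t(Home)
Solving: t(Product) = 3.8298, t(Search) = 2.8723, t(Home) = 3.4043.
Expected clicks from Product to Help: 3.8298.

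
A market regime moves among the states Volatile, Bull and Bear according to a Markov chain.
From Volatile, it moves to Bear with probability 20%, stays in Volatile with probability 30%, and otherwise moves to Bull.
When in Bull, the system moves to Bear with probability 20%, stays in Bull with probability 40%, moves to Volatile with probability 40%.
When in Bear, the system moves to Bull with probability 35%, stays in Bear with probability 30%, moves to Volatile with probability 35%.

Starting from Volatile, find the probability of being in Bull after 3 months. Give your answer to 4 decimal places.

Propagate the distribution vector 3 months from Volatile.
After 0 months: (1.0000, 0.0000, 0.0000)
After 1 month: (0.3000, 0.5000, 0.2000)
After 2 months: (0.3600, 0.4200, 0.2200)
After 3 months: (0.3530, 0.4250, 0.2220)
P(in Bull after 3 months) = 0.4250

0.4250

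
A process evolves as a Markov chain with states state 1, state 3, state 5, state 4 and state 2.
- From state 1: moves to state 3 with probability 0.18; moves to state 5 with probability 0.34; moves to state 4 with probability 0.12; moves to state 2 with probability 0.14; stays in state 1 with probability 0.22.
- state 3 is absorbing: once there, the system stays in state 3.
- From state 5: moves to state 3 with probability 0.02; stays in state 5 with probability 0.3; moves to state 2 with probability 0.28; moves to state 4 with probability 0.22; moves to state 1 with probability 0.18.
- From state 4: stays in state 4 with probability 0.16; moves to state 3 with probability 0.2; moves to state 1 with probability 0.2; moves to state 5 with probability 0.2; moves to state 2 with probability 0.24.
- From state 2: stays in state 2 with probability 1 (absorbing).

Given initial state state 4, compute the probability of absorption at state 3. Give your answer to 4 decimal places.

0.3952

Let h(s) be the probability of absorption at state 3 starting from transient state s. Then h(state 3) = 1 and h(state 2) = 0. By first-step analysis:
h(state 1) = 0.22·h(state 1) + 0.18·1 + 0.34·h(state 5) + 0.12·h(state 4) + 0.14·0
h(state 5) = 0.18·h(state 1) + 0.02·1 + 0.3·h(state 5) + 0.22·h(state 4) + 0.28·0
h(state 4) = 0.2·h(state 1) + 0.2·1 + 0.2·h(state 5) + 0.16·h(state 4) + 0.24·0
Solving: h(state 1) = 0.4034, h(state 5) = 0.2565, h(state 4) = 0.3952.
Starting from state 4, the probability is 0.3952.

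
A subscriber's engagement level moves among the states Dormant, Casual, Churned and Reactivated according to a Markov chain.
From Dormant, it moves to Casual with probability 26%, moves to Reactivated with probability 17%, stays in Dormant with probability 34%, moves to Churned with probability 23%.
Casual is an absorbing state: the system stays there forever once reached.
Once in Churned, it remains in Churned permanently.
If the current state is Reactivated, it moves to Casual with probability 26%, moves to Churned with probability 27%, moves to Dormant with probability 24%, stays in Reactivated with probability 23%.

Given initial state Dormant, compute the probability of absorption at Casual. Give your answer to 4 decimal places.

0.5229

Let h(s) be the probability of absorption at Casual starting from transient state s. Then h(Casual) = 1 and h(Churned) = 0. By first-step analysis:
h(Dormant) = 0.34·h(Dormant) + 0.26·1 + 0.23·0 + 0.17·h(Reactivated)
h(Reactivated) = 0.24·h(Dormant) + 0.26·1 + 0.27·0 + 0.23·h(Reactivated)
Solving: h(Dormant) = 0.5229, h(Reactivated) = 0.5006.
Starting from Dormant, the probability is 0.5229.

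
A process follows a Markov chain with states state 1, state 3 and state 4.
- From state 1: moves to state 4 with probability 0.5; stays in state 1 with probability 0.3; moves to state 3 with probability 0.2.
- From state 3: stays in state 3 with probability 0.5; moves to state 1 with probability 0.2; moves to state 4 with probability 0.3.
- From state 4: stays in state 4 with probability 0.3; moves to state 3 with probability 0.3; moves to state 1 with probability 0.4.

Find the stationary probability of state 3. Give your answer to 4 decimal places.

0.3372

Let the stationary distribution be π with π = πP and π_1 + π_2 + π_3 = 1.
π_1 = 0.3·π_1 + 0.2·π_2 + 0.4·π_3
π_2 = 0.2·π_1 + 0.5·π_2 + 0.3·π_3
Solving with the normalization constraint gives π = (0.3023, 0.3372, 0.3605).
So the stationary probability of state 3 is 0.3372.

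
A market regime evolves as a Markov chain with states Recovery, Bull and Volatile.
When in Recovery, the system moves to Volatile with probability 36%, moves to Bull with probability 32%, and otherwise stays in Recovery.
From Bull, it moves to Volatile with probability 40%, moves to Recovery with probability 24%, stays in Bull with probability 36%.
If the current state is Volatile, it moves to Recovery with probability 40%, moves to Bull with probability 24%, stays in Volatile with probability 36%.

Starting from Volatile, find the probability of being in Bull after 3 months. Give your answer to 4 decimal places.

Propagate the distribution vector 3 months from Volatile.
After 0 months: (0.0000, 0.0000, 1.0000)
After 1 month: (0.4000, 0.2400, 0.3600)
After 2 months: (0.3296, 0.3008, 0.3696)
After 3 months: (0.3255, 0.3025, 0.3720)
P(in Bull after 3 months) = 0.3025

0.3025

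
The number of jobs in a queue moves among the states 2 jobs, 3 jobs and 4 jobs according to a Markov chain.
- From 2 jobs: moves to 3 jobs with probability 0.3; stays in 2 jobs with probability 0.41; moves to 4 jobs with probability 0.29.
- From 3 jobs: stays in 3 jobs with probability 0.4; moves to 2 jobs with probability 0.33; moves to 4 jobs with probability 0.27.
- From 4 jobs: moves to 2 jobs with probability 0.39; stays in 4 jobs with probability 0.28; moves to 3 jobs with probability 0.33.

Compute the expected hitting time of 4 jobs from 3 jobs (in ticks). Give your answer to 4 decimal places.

Let t(s) be the expected number of ticks to first reach 4 jobs from state s, with t(4 jobs) = 0. Conditioning on the first tick:
t(2 jobs) = 1 + 0.41·t(2 jobs) + 0.3·t(3 jobs)
t(3 jobs) = 1 + 0.33·t(2 jobs) + 0.4·t(3 jobs)
Solving: t(2 jobs) = 3.5294, t(3 jobs) = 3.6078.
Expected ticks from 3 jobs to 4 jobs: 3.6078.

3.6078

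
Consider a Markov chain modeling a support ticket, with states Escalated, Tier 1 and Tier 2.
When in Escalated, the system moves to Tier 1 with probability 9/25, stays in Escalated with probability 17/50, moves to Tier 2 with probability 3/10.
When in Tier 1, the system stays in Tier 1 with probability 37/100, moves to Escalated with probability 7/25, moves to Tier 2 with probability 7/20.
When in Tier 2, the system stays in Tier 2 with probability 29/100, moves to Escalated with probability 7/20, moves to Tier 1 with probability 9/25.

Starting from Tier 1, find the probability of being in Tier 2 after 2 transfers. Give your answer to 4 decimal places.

0.3150

Sum over the intermediate state after 1 transfer:
P = P(Tier 1→Escalated)·P(Escalated→Tier 2) + P(Tier 1→Tier 1)·P(Tier 1→Tier 2) + P(Tier 1→Tier 2)·P(Tier 2→Tier 2)
  = 0.28×0.3 + 0.37×0.35 + 0.35×0.29
  = 0.0840 + 0.1295 + 0.1015 = 0.3150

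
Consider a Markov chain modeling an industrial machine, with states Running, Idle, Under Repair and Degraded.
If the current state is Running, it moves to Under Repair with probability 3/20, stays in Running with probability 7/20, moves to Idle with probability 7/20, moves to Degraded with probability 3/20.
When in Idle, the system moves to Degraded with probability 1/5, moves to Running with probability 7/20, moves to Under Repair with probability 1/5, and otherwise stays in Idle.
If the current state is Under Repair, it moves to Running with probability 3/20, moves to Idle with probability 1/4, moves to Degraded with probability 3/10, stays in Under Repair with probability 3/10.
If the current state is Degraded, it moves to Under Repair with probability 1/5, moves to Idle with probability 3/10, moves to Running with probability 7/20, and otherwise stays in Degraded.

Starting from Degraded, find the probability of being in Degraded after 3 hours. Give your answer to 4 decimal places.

Propagate the distribution vector 3 hours from Degraded.
After 0 hours: (0.0000, 0.0000, 0.0000, 1.0000)
After 1 hour: (0.3500, 0.3000, 0.2000, 0.1500)
After 2 hours: (0.3100, 0.2925, 0.2025, 0.1950)
After 3 hours: (0.3095, 0.2908, 0.2048, 0.1950)
P(in Degraded after 3 hours) = 0.1950

0.1950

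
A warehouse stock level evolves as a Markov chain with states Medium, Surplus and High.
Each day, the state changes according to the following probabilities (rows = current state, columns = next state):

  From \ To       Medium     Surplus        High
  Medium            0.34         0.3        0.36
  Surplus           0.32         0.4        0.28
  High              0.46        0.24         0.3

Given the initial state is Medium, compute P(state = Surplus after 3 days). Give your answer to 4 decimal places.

0.3120

Propagate the distribution vector 3 days from Medium.
After 0 days: (1.0000, 0.0000, 0.0000)
After 1 day: (0.3400, 0.3000, 0.3600)
After 2 days: (0.3772, 0.3084, 0.3144)
After 3 days: (0.3716, 0.3120, 0.3165)
P(in Surplus after 3 days) = 0.3120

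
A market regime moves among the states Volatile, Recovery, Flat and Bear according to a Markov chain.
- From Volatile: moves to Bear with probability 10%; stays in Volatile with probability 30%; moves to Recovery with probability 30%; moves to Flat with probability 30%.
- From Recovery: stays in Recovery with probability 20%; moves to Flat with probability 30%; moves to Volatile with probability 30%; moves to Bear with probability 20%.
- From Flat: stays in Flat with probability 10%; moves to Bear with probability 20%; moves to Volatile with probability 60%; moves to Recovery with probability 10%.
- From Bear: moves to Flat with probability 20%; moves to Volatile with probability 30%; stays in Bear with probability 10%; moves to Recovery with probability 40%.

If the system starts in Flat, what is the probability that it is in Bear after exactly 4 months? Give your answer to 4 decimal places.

Propagate the distribution vector 4 months from Flat.
After 0 months: (0.0000, 0.0000, 1.0000, 0.0000)
After 1 month: (0.6000, 0.1000, 0.1000, 0.2000)
After 2 months: (0.3300, 0.2900, 0.2600, 0.1200)
After 3 months: (0.3780, 0.2310, 0.2360, 0.1550)
After 4 months: (0.3708, 0.2452, 0.2373, 0.1467)
P(in Bear after 4 months) = 0.1467

0.1467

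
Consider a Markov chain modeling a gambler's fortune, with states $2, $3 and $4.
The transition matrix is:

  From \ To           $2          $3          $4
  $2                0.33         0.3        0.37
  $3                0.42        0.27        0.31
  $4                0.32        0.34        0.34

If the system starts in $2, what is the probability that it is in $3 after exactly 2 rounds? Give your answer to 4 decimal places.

Sum over the intermediate state after 1 round:
P = P($2→$2)·P($2→$3) + P($2→$3)·P($3→$3) + P($2→$4)·P($4→$3)
  = 0.33×0.3 + 0.3×0.27 + 0.37×0.34
  = 0.0990 + 0.0810 + 0.1258 = 0.3058

0.3058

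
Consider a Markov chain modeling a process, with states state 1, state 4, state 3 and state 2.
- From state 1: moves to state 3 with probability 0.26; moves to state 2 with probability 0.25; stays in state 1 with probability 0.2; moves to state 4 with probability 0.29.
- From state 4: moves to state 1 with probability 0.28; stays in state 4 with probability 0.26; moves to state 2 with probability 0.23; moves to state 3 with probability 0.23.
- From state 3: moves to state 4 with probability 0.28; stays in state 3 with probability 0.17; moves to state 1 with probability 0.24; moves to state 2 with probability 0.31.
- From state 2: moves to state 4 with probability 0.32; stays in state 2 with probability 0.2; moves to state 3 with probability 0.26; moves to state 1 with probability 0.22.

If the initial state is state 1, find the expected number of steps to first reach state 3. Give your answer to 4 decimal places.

3.9785

Let t(s) be the expected number of steps to first reach state 3 from state s, with t(state 3) = 0. Conditioning on the first step:
t(state 1) = 1 + 0.2·t(state 1) + 0.29·t(state 4) + 0.25·t(state 2)
t(state 4) = 1 + 0.28·t(state 1) + 0.26·t(state 4) + 0.23·t(state 2)
t(state 2) = 1 + 0.22·t(state 1) + 0.32·t(state 4) + 0.2·t(state 2)
Solving: t(state 1) = 3.9785, t(state 4) = 4.0943, t(state 2) = 3.9818.
Expected steps from state 1 to state 3: 3.9785.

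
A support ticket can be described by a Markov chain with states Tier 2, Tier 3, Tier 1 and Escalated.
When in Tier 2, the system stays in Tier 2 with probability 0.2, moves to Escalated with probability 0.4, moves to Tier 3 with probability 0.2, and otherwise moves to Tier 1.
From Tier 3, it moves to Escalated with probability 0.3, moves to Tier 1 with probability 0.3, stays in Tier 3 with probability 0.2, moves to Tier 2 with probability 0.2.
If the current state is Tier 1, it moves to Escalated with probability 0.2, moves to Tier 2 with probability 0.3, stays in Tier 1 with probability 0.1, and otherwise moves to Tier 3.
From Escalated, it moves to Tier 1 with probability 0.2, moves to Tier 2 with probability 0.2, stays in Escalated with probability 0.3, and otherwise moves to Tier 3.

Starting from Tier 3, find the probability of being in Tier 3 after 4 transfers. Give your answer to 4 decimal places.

Propagate the distribution vector 4 transfers from Tier 3.
After 0 transfers: (0.0000, 1.0000, 0.0000, 0.0000)
After 1 transfer: (0.2000, 0.2000, 0.3000, 0.3000)
After 2 transfers: (0.2300, 0.2900, 0.1900, 0.2900)
After 3 transfers: (0.2190, 0.2670, 0.2100, 0.3040)
After 4 transfers: (0.2210, 0.2724, 0.2057, 0.3009)
P(in Tier 3 after 4 transfers) = 0.2724

0.2724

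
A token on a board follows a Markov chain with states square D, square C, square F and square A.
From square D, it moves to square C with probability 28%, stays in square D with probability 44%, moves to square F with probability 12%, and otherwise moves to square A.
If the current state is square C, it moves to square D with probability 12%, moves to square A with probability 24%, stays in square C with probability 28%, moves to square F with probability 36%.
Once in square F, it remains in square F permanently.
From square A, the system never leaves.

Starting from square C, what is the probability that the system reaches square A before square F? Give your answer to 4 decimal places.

Let h(s) be the probability of absorption at square A starting from transient state s. Then h(square A) = 1 and h(square F) = 0. By first-step analysis:
h(square D) = 0.44·h(square D) + 0.28·h(square C) + 0.12·0 + 0.16·1
h(square C) = 0.12·h(square D) + 0.28·h(square C) + 0.36·0 + 0.24·1
Solving: h(square D) = 0.4935, h(square C) = 0.4156.
Starting from square C, the probability is 0.4156.

0.4156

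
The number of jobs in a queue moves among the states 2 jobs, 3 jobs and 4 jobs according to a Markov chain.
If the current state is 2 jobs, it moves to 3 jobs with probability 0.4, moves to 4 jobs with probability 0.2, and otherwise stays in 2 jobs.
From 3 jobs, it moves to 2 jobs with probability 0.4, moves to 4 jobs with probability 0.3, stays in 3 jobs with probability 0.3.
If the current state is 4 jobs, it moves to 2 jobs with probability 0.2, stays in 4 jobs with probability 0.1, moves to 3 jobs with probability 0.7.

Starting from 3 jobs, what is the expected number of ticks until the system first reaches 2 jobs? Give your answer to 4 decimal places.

Let t(s) be the expected number of ticks to first reach 2 jobs from state s, with t(2 jobs) = 0. Conditioning on the first tick:
t(3 jobs) = 1 + 0.3·t(3 jobs) + 0.3·t(4 jobs)
t(4 jobs) = 1 + 0.7·t(3 jobs) + 0.1·t(4 jobs)
Solving: t(3 jobs) = 2.8571, t(4 jobs) = 3.3333.
Expected ticks from 3 jobs to 2 jobs: 2.8571.

2.8571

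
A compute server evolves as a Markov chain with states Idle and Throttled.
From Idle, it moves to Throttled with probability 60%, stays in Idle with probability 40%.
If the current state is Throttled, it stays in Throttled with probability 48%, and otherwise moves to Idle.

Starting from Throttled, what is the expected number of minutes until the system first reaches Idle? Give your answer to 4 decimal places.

1.9231

Let t(s) be the expected number of minutes to first reach Idle from state s, with t(Idle) = 0. Conditioning on the first minute:
t(Throttled) = 1 + 0.48·t(Throttled)
Solving: t(Throttled) = 1.9231.
Expected minutes from Throttled to Idle: 1.9231.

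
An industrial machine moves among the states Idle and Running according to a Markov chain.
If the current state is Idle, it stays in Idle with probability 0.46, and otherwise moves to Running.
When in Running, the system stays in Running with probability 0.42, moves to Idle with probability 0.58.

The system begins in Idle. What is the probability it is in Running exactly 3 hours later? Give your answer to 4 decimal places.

Propagate the distribution vector 3 hours from Idle.
After 0 hours: (1.0000, 0.0000)
After 1 hour: (0.4600, 0.5400)
After 2 hours: (0.5248, 0.4752)
After 3 hours: (0.5170, 0.4830)
P(in Running after 3 hours) = 0.4830

0.4830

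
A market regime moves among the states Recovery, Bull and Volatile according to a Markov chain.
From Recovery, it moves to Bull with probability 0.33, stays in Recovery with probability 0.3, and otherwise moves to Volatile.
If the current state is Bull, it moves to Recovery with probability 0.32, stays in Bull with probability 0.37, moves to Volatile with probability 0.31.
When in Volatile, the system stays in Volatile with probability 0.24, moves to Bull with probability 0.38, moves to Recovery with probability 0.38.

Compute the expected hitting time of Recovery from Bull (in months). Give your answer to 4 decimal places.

Let t(s) be the expected number of months to first reach Recovery from state s, with t(Recovery) = 0. Conditioning on the first month:
t(Bull) = 1 + 0.37·t(Bull) + 0.31·t(Volatile)
t(Volatile) = 1 + 0.38·t(Bull) + 0.24·t(Volatile)
Solving: t(Bull) = 2.9640, t(Volatile) = 2.7978.
Expected months from Bull to Recovery: 2.9640.

2.9640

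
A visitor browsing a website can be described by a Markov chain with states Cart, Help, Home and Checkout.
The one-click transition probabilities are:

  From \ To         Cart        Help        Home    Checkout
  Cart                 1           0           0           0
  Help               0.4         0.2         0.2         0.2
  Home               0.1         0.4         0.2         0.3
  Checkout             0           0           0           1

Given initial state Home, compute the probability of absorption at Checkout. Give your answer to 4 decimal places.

0.5714

Let h(s) be the probability of absorption at Checkout starting from transient state s. Then h(Checkout) = 1 and h(Cart) = 0. By first-step analysis:
h(Help) = 0.4·0 + 0.2·h(Help) + 0.2·h(Home) + 0.2·1
h(Home) = 0.1·0 + 0.4·h(Help) + 0.2·h(Home) + 0.3·1
Solving: h(Help) = 0.3929, h(Home) = 0.5714.
Starting from Home, the probability is 0.5714.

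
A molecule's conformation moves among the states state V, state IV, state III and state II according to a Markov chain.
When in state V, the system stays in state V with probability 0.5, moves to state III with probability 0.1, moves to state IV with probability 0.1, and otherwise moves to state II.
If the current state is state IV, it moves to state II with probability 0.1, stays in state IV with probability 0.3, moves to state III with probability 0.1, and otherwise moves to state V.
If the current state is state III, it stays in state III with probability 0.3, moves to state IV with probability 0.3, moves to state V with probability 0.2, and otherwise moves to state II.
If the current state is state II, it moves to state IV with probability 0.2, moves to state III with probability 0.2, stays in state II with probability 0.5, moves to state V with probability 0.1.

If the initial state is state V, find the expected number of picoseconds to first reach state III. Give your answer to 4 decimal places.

Let t(s) be the expected number of picoseconds to first reach state III from state s, with t(state III) = 0. Conditioning on the first picosecond:
t(state V) = 1 + 0.5·t(state V) + 0.1·t(state IV) + 0.3·t(state II)
t(state IV) = 1 + 0.5·t(state V) + 0.3·t(state IV) + 0.1·t(state II)
t(state II) = 1 + 0.1·t(state V) + 0.2·t(state IV) + 0.5·t(state II)
Solving: t(state V) = 7.5000, t(state IV) = 7.7273, t(state II) = 6.5909.
Expected picoseconds from state V to state III: 7.5000.

7.5000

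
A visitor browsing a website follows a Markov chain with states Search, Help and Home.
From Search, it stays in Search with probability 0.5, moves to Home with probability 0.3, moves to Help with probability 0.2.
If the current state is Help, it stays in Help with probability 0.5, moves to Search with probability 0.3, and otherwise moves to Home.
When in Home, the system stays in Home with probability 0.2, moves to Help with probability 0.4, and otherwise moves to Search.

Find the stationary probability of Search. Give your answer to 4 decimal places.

0.4051

Let the stationary distribution be π with π = πP and π_1 + π_2 + π_3 = 1.
π_1 = 0.5·π_1 + 0.3·π_2 + 0.4·π_3
π_2 = 0.2·π_1 + 0.5·π_2 + 0.4·π_3
Solving with the normalization constraint gives π = (0.4051, 0.3544, 0.2405).
So the stationary probability of Search is 0.4051.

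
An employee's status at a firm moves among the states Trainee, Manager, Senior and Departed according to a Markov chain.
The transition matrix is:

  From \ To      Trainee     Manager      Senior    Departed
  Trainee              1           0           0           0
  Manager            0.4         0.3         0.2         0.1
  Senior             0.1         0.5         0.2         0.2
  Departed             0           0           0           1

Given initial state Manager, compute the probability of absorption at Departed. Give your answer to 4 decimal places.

Let h(s) be the probability of absorption at Departed starting from transient state s. Then h(Departed) = 1 and h(Trainee) = 0. By first-step analysis:
h(Manager) = 0.4·0 + 0.3·h(Manager) + 0.2·h(Senior) + 0.1·1
h(Senior) = 0.1·0 + 0.5·h(Manager) + 0.2·h(Senior) + 0.2·1
Solving: h(Manager) = 0.2609, h(Senior) = 0.4130.
Starting from Manager, the probability is 0.2609.

0.2609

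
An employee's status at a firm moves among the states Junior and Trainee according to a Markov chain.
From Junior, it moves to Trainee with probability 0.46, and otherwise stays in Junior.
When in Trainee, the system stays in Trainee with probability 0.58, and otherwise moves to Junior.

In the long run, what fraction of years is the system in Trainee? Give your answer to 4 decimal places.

Let the stationary distribution be π with π = πP and π_1 + π_2 = 1.
π_1 = 0.54·π_1 + 0.42·π_2
Solving with the normalization constraint gives π = (0.4773, 0.5227).
So the stationary probability of Trainee is 0.5227.

0.5227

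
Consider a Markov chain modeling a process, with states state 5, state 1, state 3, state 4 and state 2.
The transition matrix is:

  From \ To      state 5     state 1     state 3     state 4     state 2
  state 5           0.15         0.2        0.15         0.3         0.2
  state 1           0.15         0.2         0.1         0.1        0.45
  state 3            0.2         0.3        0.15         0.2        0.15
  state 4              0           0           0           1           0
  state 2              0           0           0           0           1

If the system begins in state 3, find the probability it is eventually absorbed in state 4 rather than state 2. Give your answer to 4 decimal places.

0.4490

Let h(s) be the probability of absorption at state 4 starting from transient state s. Then h(state 4) = 1 and h(state 2) = 0. By first-step analysis:
h(state 5) = 0.15·h(state 5) + 0.2·h(state 1) + 0.15·h(state 3) + 0.3·1 + 0.2·0
h(state 1) = 0.15·h(state 5) + 0.2·h(state 1) + 0.1·h(state 3) + 0.1·1 + 0.45·0
h(state 3) = 0.2·h(state 5) + 0.3·h(state 1) + 0.15·h(state 3) + 0.2·1 + 0.15·0
Solving: h(state 5) = 0.4967, h(state 1) = 0.2743, h(state 3) = 0.4490.
Starting from state 3, the probability is 0.4490.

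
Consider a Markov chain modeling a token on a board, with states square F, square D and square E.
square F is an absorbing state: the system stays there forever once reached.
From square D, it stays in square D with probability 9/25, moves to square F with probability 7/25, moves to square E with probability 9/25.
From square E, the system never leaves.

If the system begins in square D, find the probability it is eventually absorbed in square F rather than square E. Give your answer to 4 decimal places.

Let h(s) be the probability of absorption at square F starting from transient state s. Then h(square F) = 1 and h(square E) = 0. By first-step analysis:
h(square D) = 0.28·1 + 0.36·h(square D) + 0.36·0
Solving: h(square D) = 0.4375.
Starting from square D, the probability is 0.4375.

0.4375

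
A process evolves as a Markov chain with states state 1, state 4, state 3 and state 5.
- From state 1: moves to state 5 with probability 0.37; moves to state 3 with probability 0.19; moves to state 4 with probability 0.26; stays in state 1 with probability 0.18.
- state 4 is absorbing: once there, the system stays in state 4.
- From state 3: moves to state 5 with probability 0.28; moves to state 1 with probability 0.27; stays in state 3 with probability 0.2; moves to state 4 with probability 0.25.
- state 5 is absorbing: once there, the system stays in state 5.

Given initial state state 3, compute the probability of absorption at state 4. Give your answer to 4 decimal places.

0.4551

Let h(s) be the probability of absorption at state 4 starting from transient state s. Then h(state 4) = 1 and h(state 5) = 0. By first-step analysis:
h(state 1) = 0.18·h(state 1) + 0.26·1 + 0.19·h(state 3) + 0.37·0
h(state 3) = 0.27·h(state 1) + 0.25·1 + 0.2·h(state 3) + 0.28·0
Solving: h(state 1) = 0.4225, h(state 3) = 0.4551.
Starting from state 3, the probability is 0.4551.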